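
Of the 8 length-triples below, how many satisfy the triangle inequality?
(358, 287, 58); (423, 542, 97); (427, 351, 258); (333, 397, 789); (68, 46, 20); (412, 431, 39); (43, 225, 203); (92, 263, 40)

3

(58,287,358): 58+287 ≤ 358 → not valid
(97,423,542): 97+423 ≤ 542 → not valid
(258,351,427): 258+351 > 427 → valid
(333,397,789): 333+397 ≤ 789 → not valid
(20,46,68): 20+46 ≤ 68 → not valid
(39,412,431): 39+412 > 431 → valid
(43,203,225): 43+203 > 225 → valid
(40,92,263): 40+92 ≤ 263 → not valid
3 of the 8 triples form a triangle.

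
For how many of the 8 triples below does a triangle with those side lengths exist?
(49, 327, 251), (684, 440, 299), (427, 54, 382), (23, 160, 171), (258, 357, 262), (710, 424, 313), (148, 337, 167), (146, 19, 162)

(49,251,327): 49+251 ≤ 327 → not valid
(299,440,684): 299+440 > 684 → valid
(54,382,427): 54+382 > 427 → valid
(23,160,171): 23+160 > 171 → valid
(258,262,357): 258+262 > 357 → valid
(313,424,710): 313+424 > 710 → valid
(148,167,337): 148+167 ≤ 337 → not valid
(19,146,162): 19+146 > 162 → valid
6 of the 8 triples form a triangle.

6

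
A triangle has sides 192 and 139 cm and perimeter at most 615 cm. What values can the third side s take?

Triangle inequality alone gives 53 < s < 331.
The perimeter condition gives s ≤ 615 − 192 − 139 = 284.
Intersecting the two: 53 < s ≤ 284.

53 < s ≤ 284 cm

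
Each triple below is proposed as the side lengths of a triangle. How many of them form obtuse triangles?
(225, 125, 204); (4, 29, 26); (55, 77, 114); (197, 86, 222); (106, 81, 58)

4

(225,125,204): 125²+204² = 57241 > 50625 = 225² → acute
(4,29,26): 4²+26² = 692 < 841 = 29² → obtuse
(55,77,114): 55²+77² = 8954 < 12996 = 114² → obtuse
(197,86,222): 86²+197² = 46205 < 49284 = 222² → obtuse
(106,81,58): 58²+81² = 9925 < 11236 = 106² → obtuse
4 of the 5 are obtuse.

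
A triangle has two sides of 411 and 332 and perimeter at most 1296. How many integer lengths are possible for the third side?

Triangle inequality: 79 < x < 743. Perimeter ≤ 1296 gives x ≤ 1296 − 411 − 332 = 553.
So 79 < x ≤ 553; integers 80 through 553: 474 values.

474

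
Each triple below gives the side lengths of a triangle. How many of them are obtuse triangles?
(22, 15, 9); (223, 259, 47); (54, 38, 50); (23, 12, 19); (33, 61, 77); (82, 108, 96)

4

(22,15,9): 9²+15² = 306 < 484 = 22² → obtuse
(223,259,47): 47²+223² = 51938 < 67081 = 259² → obtuse
(54,38,50): 38²+50² = 3944 > 2916 = 54² → acute
(23,12,19): 12²+19² = 505 < 529 = 23² → obtuse
(33,61,77): 33²+61² = 4810 < 5929 = 77² → obtuse
(82,108,96): 82²+96² = 15940 > 11664 = 108² → acute
4 of the 6 are obtuse.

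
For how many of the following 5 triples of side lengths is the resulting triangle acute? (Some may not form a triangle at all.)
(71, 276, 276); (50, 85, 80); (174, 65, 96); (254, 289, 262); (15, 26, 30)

(71,276,276): 71²+276² = 81217 > 76176 = 276² → acute
(50,85,80): 50²+80² = 8900 > 7225 = 85² → acute
(174,65,96): 65+96 ≤ 174, not a triangle
(254,289,262): 254²+262² = 133160 > 83521 = 289² → acute
(15,26,30): 15²+26² = 901 > 900 = 30² → acute
4 of the 5 are acute.

4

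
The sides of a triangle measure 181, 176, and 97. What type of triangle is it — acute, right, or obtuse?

acute

Compare the square of the longest side to the sum of squares of the other two: 97² + 176² = 40385 > 32761 = 181².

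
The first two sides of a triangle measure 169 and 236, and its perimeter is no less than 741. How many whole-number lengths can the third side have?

Triangle inequality: 67 < x < 405. Perimeter ≥ 741 gives x ≥ 741 − 169 − 236 = 336.
So 336 ≤ x < 405; integers 336 through 404: 69 values.

69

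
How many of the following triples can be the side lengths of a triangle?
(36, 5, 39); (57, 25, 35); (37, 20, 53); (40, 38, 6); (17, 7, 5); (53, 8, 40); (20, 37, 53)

5

(5,36,39): 5+36 > 39 → valid
(25,35,57): 25+35 > 57 → valid
(20,37,53): 20+37 > 53 → valid
(6,38,40): 6+38 > 40 → valid
(5,7,17): 5+7 ≤ 17 → not valid
(8,40,53): 8+40 ≤ 53 → not valid
(20,37,53): 20+37 > 53 → valid
5 of the 7 triples form a triangle.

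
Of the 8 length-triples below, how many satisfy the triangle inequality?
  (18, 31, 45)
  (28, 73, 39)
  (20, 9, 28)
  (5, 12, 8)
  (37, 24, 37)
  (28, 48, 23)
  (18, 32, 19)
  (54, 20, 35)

7

(18,31,45): 18+31 > 45 → valid
(28,39,73): 28+39 ≤ 73 → not valid
(9,20,28): 9+20 > 28 → valid
(5,8,12): 5+8 > 12 → valid
(24,37,37): 24+37 > 37 → valid
(23,28,48): 23+28 > 48 → valid
(18,19,32): 18+19 > 32 → valid
(20,35,54): 20+35 > 54 → valid
7 of the 8 triples form a triangle.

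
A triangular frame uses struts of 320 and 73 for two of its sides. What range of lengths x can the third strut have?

247 < x < 393

By the triangle inequality, x must be less than 320 + 73 = 393 and greater than |320 − 73| = 247.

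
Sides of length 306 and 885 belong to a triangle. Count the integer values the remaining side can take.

611

The third side lies in the open interval (579, 1191).
Integers from 580 to 1190 inclusive: 1190 − 580 + 1 = 611.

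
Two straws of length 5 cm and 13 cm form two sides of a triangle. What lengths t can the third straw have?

8 < t < 18 (cm)

By the triangle inequality, t must be less than 5 + 13 = 18 and greater than |5 − 13| = 8.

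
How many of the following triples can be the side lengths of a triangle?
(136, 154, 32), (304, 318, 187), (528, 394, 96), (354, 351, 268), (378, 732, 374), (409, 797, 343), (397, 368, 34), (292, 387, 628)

(32,136,154): 32+136 > 154 → valid
(187,304,318): 187+304 > 318 → valid
(96,394,528): 96+394 ≤ 528 → not valid
(268,351,354): 268+351 > 354 → valid
(374,378,732): 374+378 > 732 → valid
(343,409,797): 343+409 ≤ 797 → not valid
(34,368,397): 34+368 > 397 → valid
(292,387,628): 292+387 > 628 → valid
6 of the 8 triples form a triangle.

6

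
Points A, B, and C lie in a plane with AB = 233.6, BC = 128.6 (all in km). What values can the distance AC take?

105.0 ≤ AC ≤ 362.2 km

By the triangle inequality, |233.6 − 128.6| ≤ AC ≤ 233.6 + 128.6.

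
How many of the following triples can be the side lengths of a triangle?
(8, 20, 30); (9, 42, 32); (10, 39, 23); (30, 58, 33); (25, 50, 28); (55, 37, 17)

2

(8,20,30): 8+20 ≤ 30 → not valid
(9,32,42): 9+32 ≤ 42 → not valid
(10,23,39): 10+23 ≤ 39 → not valid
(30,33,58): 30+33 > 58 → valid
(25,28,50): 25+28 > 50 → valid
(17,37,55): 17+37 ≤ 55 → not valid
2 of the 6 triples form a triangle.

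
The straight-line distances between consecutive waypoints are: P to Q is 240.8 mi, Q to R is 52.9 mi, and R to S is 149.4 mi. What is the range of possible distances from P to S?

The maximum is all hops collinear in one direction: 240.8 + 52.9 + 149.4 = 443.1.
The longest hop is 240.8; the others sum to 202.3. Folding the others back against it leaves at least 240.8 − 202.3 = 38.5.

38.5 ≤ PS ≤ 443.1 mi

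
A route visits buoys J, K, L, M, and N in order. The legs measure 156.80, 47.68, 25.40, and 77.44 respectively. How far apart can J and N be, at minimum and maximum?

The maximum is all hops collinear in one direction: 156.80 + 47.68 + 25.40 + 77.44 = 307.32.
The longest hop is 156.80; the others sum to 150.52. Folding the others back against it leaves at least 156.80 − 150.52 = 6.28.

6.28 ≤ JN ≤ 307.32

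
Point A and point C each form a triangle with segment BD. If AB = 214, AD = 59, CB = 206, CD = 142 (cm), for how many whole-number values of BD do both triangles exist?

From triangle ABD: 155 < BD < 273.
From triangle CBD: 64 < BD < 348.
Intersection: 155 < BD < 273, so integers 156 through 272: 117 values.

117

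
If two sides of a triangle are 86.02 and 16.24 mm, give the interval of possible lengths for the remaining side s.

By the triangle inequality, s must be less than 86.02 + 16.24 = 102.26 and greater than |86.02 − 16.24| = 69.78.

69.78 < s < 102.26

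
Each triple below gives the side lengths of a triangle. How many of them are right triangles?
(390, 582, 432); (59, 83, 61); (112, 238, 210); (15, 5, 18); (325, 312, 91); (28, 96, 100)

(390,582,432): 390²+432² = 338724 = 582² → right
(59,83,61): 59²+61² = 7202 > 6889 = 83² → acute
(112,238,210): 112²+210² = 56644 = 238² → right
(15,5,18): 5²+15² = 250 < 324 = 18² → obtuse
(325,312,91): 91²+312² = 105625 = 325² → right
(28,96,100): 28²+96² = 10000 = 100² → right
4 of the 6 are right.

4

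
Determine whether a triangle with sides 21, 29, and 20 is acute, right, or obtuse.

Compare the square of the longest side to the sum of squares of the other two: 20² + 21² = 841 = 29².

right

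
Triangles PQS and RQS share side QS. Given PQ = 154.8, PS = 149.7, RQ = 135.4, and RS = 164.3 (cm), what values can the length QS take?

28.9 < QS < 299.7

From triangle PQS: |154.8 − 149.7| < QS < 154.8 + 149.7, i.e. 5.1 < QS < 304.5.
From triangle RQS: 28.9 < QS < 299.7.
Both must hold, so QS lies in the intersection.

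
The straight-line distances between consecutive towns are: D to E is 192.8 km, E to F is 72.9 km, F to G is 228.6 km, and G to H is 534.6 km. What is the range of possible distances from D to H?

40.3 ≤ DH ≤ 1028.9 km

The maximum is all hops collinear in one direction: 192.8 + 72.9 + 228.6 + 534.6 = 1028.9.
The longest hop is 534.6; the others sum to 494.3. Folding the others back against it leaves at least 534.6 − 494.3 = 40.3.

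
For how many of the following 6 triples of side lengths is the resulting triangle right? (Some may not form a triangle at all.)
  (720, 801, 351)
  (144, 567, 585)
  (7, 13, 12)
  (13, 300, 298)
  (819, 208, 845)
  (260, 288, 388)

(720,801,351): 351²+720² = 641601 = 801² → right
(144,567,585): 144²+567² = 342225 = 585² → right
(7,13,12): 7²+12² = 193 > 169 = 13² → acute
(13,300,298): 13²+298² = 88973 < 90000 = 300² → obtuse
(819,208,845): 208²+819² = 714025 = 845² → right
(260,288,388): 260²+288² = 150544 = 388² → right
4 of the 6 are right.

4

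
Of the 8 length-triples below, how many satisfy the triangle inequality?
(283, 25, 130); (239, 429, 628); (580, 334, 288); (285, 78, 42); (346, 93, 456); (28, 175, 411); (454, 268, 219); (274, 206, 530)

(25,130,283): 25+130 ≤ 283 → not valid
(239,429,628): 239+429 > 628 → valid
(288,334,580): 288+334 > 580 → valid
(42,78,285): 42+78 ≤ 285 → not valid
(93,346,456): 93+346 ≤ 456 → not valid
(28,175,411): 28+175 ≤ 411 → not valid
(219,268,454): 219+268 > 454 → valid
(206,274,530): 206+274 ≤ 530 → not valid
3 of the 8 triples form a triangle.

3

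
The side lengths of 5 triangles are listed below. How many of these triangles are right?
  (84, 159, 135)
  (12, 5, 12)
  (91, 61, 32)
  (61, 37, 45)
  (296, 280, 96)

2

(84,159,135): 84²+135² = 25281 = 159² → right
(12,5,12): 5²+12² = 169 > 144 = 12² → acute
(91,61,32): 32²+61² = 4745 < 8281 = 91² → obtuse
(61,37,45): 37²+45² = 3394 < 3721 = 61² → obtuse
(296,280,96): 96²+280² = 87616 = 296² → right
2 of the 5 are right.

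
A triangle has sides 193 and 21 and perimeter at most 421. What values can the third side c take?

Triangle inequality alone gives 172 < c < 214.
The perimeter condition gives c ≤ 421 − 193 − 21 = 207.
Intersecting the two: 172 < c ≤ 207.

172 < c ≤ 207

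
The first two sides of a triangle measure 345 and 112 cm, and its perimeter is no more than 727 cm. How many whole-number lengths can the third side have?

37

Triangle inequality: 233 < x < 457. Perimeter ≤ 727 gives x ≤ 727 − 345 − 112 = 270.
So 233 < x ≤ 270; integers 234 through 270: 37 values.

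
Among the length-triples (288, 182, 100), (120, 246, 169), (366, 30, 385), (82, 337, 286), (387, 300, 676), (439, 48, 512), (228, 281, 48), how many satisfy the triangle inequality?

4

(100,182,288): 100+182 ≤ 288 → not valid
(120,169,246): 120+169 > 246 → valid
(30,366,385): 30+366 > 385 → valid
(82,286,337): 82+286 > 337 → valid
(300,387,676): 300+387 > 676 → valid
(48,439,512): 48+439 ≤ 512 → not valid
(48,228,281): 48+228 ≤ 281 → not valid
4 of the 7 triples form a triangle.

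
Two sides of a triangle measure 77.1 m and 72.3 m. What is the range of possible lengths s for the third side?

By the triangle inequality, s must be less than 77.1 + 72.3 = 149.4 and greater than |77.1 − 72.3| = 4.8.

4.8 < s < 149.4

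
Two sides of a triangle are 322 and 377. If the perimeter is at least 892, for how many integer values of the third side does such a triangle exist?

Triangle inequality: 55 < x < 699. Perimeter ≥ 892 gives x ≥ 892 − 322 − 377 = 193.
So 193 ≤ x < 699; integers 193 through 698: 506 values.

506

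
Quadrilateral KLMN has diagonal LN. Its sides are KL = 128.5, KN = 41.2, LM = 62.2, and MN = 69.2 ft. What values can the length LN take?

From triangle KLN: |128.5 − 41.2| < LN < 128.5 + 41.2, i.e. 87.3 < LN < 169.7.
From triangle MLN: 7.0 < LN < 131.4.
Both must hold, so LN lies in the intersection.

87.3 < LN < 131.4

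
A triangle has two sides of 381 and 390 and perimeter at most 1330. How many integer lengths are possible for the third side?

550

Triangle inequality: 9 < x < 771. Perimeter ≤ 1330 gives x ≤ 1330 − 381 − 390 = 559.
So 9 < x ≤ 559; integers 10 through 559: 550 values.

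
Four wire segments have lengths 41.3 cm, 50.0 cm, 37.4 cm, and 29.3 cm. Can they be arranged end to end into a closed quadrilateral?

A quadrilateral exists iff every side is shorter than the sum of the others — equivalently, the longest side is less than the sum of the rest.
Longest side 50.0 < 108.0 (sum of the remaining 3), so yes.

Yes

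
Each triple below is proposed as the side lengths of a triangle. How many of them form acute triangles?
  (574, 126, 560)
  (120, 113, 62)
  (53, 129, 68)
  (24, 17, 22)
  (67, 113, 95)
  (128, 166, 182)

(574,126,560): 126²+560² = 329476 = 574² → right
(120,113,62): 62²+113² = 16613 > 14400 = 120² → acute
(53,129,68): 53+68 ≤ 129, not a triangle
(24,17,22): 17²+22² = 773 > 576 = 24² → acute
(67,113,95): 67²+95² = 13514 > 12769 = 113² → acute
(128,166,182): 128²+166² = 43940 > 33124 = 182² → acute
4 of the 6 are acute.

4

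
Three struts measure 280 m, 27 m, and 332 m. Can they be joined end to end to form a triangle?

The longest side is 332, but the other two sum to only 307.
307 < 332, so the triangle inequality fails.

No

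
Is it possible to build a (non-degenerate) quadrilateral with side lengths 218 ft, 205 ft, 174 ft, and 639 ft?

For a quadrilateral, each side must be shorter than the sum of the others.
Here the longest side is 639, but the remaining 3 sides sum to only 597.

No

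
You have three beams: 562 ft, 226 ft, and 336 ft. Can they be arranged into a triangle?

No

The two shorter sides sum to 562, exactly equal to the longest side 562.
That gives only a degenerate (flat) triangle — the inequality must be strict.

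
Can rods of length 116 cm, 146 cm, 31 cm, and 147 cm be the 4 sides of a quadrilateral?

Yes

A quadrilateral exists iff every side is shorter than the sum of the others — equivalently, the longest side is less than the sum of the rest.
Longest side 147 < 293 (sum of the remaining 3), so yes.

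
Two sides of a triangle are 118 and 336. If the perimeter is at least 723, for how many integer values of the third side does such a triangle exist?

Triangle inequality: 218 < x < 454. Perimeter ≥ 723 gives x ≥ 723 − 118 − 336 = 269.
So 269 ≤ x < 454; integers 269 through 453: 185 values.

185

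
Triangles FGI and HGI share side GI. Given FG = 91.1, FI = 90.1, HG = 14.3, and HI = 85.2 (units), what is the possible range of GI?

From triangle FGI: |91.1 − 90.1| < GI < 91.1 + 90.1, i.e. 1.0 < GI < 181.2.
From triangle HGI: 70.9 < GI < 99.5.
Both must hold, so GI lies in the intersection.

70.9 < GI < 99.5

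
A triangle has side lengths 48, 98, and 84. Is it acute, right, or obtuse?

Compare the square of the longest side to the sum of squares of the other two: 48² + 84² = 9360 < 9604 = 98².

obtuse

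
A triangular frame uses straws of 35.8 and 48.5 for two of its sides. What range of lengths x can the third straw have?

12.7 < x < 84.3

By the triangle inequality, x must be less than 35.8 + 48.5 = 84.3 and greater than |35.8 − 48.5| = 12.7.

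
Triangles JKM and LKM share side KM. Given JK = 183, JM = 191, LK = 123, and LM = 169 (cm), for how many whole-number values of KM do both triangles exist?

From triangle JKM: 8 < KM < 374.
From triangle LKM: 46 < KM < 292.
Intersection: 46 < KM < 292, so integers 47 through 291: 245 values.

245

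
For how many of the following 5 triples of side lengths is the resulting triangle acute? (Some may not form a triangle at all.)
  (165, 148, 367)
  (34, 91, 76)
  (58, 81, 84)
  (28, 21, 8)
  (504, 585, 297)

(165,148,367): 148+165 ≤ 367, not a triangle
(34,91,76): 34²+76² = 6932 < 8281 = 91² → obtuse
(58,81,84): 58²+81² = 9925 > 7056 = 84² → acute
(28,21,8): 8²+21² = 505 < 784 = 28² → obtuse
(504,585,297): 297²+504² = 342225 = 585² → right
1 of the 5 is acute.

1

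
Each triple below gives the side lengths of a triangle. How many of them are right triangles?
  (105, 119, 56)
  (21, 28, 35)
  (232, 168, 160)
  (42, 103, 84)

3

(105,119,56): 56²+105² = 14161 = 119² → right
(21,28,35): 21²+28² = 1225 = 35² → right
(232,168,160): 160²+168² = 53824 = 232² → right
(42,103,84): 42²+84² = 8820 < 10609 = 103² → obtuse
3 of the 4 are right.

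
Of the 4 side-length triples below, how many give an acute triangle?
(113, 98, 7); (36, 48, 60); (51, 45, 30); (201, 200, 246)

(113,98,7): 7+98 ≤ 113, not a triangle
(36,48,60): 36²+48² = 3600 = 60² → right
(51,45,30): 30²+45² = 2925 > 2601 = 51² → acute
(201,200,246): 200²+201² = 80401 > 60516 = 246² → acute
2 of the 4 are acute.

2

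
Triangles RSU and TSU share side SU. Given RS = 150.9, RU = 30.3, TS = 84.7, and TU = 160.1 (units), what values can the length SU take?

120.6 < SU < 181.2

From triangle RSU: |150.9 − 30.3| < SU < 150.9 + 30.3, i.e. 120.6 < SU < 181.2.
From triangle TSU: 75.4 < SU < 244.8.
Both must hold, so SU lies in the intersection.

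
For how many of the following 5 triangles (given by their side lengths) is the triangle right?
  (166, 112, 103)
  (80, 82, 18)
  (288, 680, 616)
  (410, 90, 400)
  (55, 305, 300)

(166,112,103): 103²+112² = 23153 < 27556 = 166² → obtuse
(80,82,18): 18²+80² = 6724 = 82² → right
(288,680,616): 288²+616² = 462400 = 680² → right
(410,90,400): 90²+400² = 168100 = 410² → right
(55,305,300): 55²+300² = 93025 = 305² → right
4 of the 5 are right.

4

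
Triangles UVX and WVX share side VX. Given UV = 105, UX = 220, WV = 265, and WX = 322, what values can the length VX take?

From triangle UVX: |105 − 220| < VX < 105 + 220, i.e. 115 < VX < 325.
From triangle WVX: 57 < VX < 587.
Both must hold, so VX lies in the intersection.

115 < VX < 325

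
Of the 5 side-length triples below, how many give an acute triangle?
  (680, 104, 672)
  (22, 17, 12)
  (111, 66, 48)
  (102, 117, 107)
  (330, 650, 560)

(680,104,672): 104²+672² = 462400 = 680² → right
(22,17,12): 12²+17² = 433 < 484 = 22² → obtuse
(111,66,48): 48²+66² = 6660 < 12321 = 111² → obtuse
(102,117,107): 102²+107² = 21853 > 13689 = 117² → acute
(330,650,560): 330²+560² = 422500 = 650² → right
1 of the 5 is acute.

1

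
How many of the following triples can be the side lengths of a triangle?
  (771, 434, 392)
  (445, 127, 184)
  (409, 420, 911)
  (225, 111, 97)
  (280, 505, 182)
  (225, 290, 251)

(392,434,771): 392+434 > 771 → valid
(127,184,445): 127+184 ≤ 445 → not valid
(409,420,911): 409+420 ≤ 911 → not valid
(97,111,225): 97+111 ≤ 225 → not valid
(182,280,505): 182+280 ≤ 505 → not valid
(225,251,290): 225+251 > 290 → valid
2 of the 6 triples form a triangle.

2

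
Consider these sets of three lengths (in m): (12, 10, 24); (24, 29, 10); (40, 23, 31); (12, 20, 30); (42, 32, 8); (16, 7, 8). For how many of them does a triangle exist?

(10,12,24): 10+12 ≤ 24 → not valid
(10,24,29): 10+24 > 29 → valid
(23,31,40): 23+31 > 40 → valid
(12,20,30): 12+20 > 30 → valid
(8,32,42): 8+32 ≤ 42 → not valid
(7,8,16): 7+8 ≤ 16 → not valid
3 of the 6 triples form a triangle.

3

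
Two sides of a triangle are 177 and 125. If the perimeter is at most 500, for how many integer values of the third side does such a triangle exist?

Triangle inequality: 52 < x < 302. Perimeter ≤ 500 gives x ≤ 500 − 177 − 125 = 198.
So 52 < x ≤ 198; integers 53 through 198: 146 values.

146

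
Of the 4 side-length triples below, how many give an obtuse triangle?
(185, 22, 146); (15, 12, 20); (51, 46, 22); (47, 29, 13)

(185,22,146): 22+146 ≤ 185, not a triangle
(15,12,20): 12²+15² = 369 < 400 = 20² → obtuse
(51,46,22): 22²+46² = 2600 < 2601 = 51² → obtuse
(47,29,13): 13+29 ≤ 47, not a triangle
2 of the 4 are obtuse.

2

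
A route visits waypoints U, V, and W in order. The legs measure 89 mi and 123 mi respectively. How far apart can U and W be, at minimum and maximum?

34 ≤ UW ≤ 212 mi

By the triangle inequality, |89 − 123| ≤ UW ≤ 89 + 123.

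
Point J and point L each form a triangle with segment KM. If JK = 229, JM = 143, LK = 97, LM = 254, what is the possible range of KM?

From triangle JKM: |229 − 143| < KM < 229 + 143, i.e. 86 < KM < 372.
From triangle LKM: 157 < KM < 351.
Both must hold, so KM lies in the intersection.

157 < KM < 351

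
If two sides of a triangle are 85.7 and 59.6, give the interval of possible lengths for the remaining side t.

By the triangle inequality, t must be less than 85.7 + 59.6 = 145.3 and greater than |85.7 − 59.6| = 26.1.

26.1 < t < 145.3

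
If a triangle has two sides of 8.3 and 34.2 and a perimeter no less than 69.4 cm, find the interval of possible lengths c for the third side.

26.9 ≤ c < 42.5

Triangle inequality alone gives 25.9 < c < 42.5.
The perimeter condition gives c ≥ 69.4 − 8.3 − 34.2 = 26.9.
Intersecting the two: 26.9 ≤ c < 42.5.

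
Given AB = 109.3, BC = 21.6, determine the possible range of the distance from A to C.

By the triangle inequality, |109.3 − 21.6| ≤ AC ≤ 109.3 + 21.6.

87.7 ≤ AC ≤ 130.9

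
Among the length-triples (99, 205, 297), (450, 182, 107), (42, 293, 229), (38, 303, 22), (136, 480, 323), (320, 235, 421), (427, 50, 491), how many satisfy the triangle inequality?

2

(99,205,297): 99+205 > 297 → valid
(107,182,450): 107+182 ≤ 450 → not valid
(42,229,293): 42+229 ≤ 293 → not valid
(22,38,303): 22+38 ≤ 303 → not valid
(136,323,480): 136+323 ≤ 480 → not valid
(235,320,421): 235+320 > 421 → valid
(50,427,491): 50+427 ≤ 491 → not valid
2 of the 7 triples form a triangle.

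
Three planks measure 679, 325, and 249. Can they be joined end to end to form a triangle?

No

The longest side is 679, but the other two sum to only 574.
574 < 679, so the triangle inequality fails.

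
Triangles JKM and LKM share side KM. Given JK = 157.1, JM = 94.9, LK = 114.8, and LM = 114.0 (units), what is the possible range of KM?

62.2 < KM < 228.8

From triangle JKM: |157.1 − 94.9| < KM < 157.1 + 94.9, i.e. 62.2 < KM < 252.0.
From triangle LKM: 0.8 < KM < 228.8.
Both must hold, so KM lies in the intersection.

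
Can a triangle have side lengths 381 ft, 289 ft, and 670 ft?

The two shorter sides sum to 670, exactly equal to the longest side 670.
That gives only a degenerate (flat) triangle — the inequality must be strict.

No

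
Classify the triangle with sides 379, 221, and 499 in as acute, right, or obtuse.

obtuse

Compare the square of the longest side to the sum of squares of the other two: 221² + 379² = 192482 < 249001 = 499².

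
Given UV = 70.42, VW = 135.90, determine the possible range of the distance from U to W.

65.48 ≤ UW ≤ 206.32

By the triangle inequality, |70.42 − 135.90| ≤ UW ≤ 70.42 + 135.90.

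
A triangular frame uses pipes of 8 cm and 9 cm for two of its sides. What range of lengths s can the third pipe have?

1 < s < 17 (cm)

By the triangle inequality, s must be less than 8 + 9 = 17 and greater than |8 − 9| = 1.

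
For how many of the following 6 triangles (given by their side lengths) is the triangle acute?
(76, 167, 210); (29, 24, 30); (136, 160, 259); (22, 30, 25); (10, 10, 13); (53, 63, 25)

(76,167,210): 76²+167² = 33665 < 44100 = 210² → obtuse
(29,24,30): 24²+29² = 1417 > 900 = 30² → acute
(136,160,259): 136²+160² = 44096 < 67081 = 259² → obtuse
(22,30,25): 22²+25² = 1109 > 900 = 30² → acute
(10,10,13): 10²+10² = 200 > 169 = 13² → acute
(53,63,25): 25²+53² = 3434 < 3969 = 63² → obtuse
3 of the 6 are acute.

3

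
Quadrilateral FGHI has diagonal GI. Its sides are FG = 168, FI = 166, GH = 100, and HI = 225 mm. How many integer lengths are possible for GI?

199

From triangle FGI: 2 < GI < 334.
From triangle HGI: 125 < GI < 325.
Intersection: 125 < GI < 325, so integers 126 through 324: 199 values.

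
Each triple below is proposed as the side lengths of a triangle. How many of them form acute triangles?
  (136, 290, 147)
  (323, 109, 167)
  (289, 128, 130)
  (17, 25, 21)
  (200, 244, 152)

2

(136,290,147): 136+147 ≤ 290, not a triangle
(323,109,167): 109+167 ≤ 323, not a triangle
(289,128,130): 128+130 ≤ 289, not a triangle
(17,25,21): 17²+21² = 730 > 625 = 25² → acute
(200,244,152): 152²+200² = 63104 > 59536 = 244² → acute
2 of the 5 are acute.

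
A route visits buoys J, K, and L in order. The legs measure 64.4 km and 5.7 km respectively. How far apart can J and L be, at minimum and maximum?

58.7 ≤ JL ≤ 70.1 km

By the triangle inequality, |64.4 − 5.7| ≤ JL ≤ 64.4 + 5.7.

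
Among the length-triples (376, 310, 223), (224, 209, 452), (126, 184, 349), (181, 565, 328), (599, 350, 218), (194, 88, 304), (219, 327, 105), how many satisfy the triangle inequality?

1

(223,310,376): 223+310 > 376 → valid
(209,224,452): 209+224 ≤ 452 → not valid
(126,184,349): 126+184 ≤ 349 → not valid
(181,328,565): 181+328 ≤ 565 → not valid
(218,350,599): 218+350 ≤ 599 → not valid
(88,194,304): 88+194 ≤ 304 → not valid
(105,219,327): 105+219 ≤ 327 → not valid
1 of the 7 triples forms a triangle.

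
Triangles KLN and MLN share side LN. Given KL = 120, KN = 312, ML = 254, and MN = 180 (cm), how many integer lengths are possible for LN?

239

From triangle KLN: 192 < LN < 432.
From triangle MLN: 74 < LN < 434.
Intersection: 192 < LN < 432, so integers 193 through 431: 239 values.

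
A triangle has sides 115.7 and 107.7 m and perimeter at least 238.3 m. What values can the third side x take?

14.9 ≤ x < 223.4

Triangle inequality alone gives 8.0 < x < 223.4.
The perimeter condition gives x ≥ 238.3 − 115.7 − 107.7 = 14.9.
Intersecting the two: 14.9 ≤ x < 223.4.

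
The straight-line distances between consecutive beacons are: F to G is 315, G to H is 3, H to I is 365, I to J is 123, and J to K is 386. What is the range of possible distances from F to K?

0 ≤ FK ≤ 1192

The maximum is all hops collinear in one direction: 315 + 3 + 365 + 123 + 386 = 1192.
The longest hop is 386; the others sum to 806. Since 386 ≤ 806, the path can fold back on itself completely, so the minimum distance is 0.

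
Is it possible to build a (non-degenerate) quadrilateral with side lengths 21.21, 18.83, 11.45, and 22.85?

A quadrilateral exists iff every side is shorter than the sum of the others — equivalently, the longest side is less than the sum of the rest.
Longest side 22.85 < 51.49 (sum of the remaining 3), so yes.

Yes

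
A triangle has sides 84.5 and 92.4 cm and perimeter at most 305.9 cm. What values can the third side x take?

7.9 < x ≤ 129.0 cm

Triangle inequality alone gives 7.9 < x < 176.9.
The perimeter condition gives x ≤ 305.9 − 84.5 − 92.4 = 129.0.
Intersecting the two: 7.9 < x ≤ 129.0.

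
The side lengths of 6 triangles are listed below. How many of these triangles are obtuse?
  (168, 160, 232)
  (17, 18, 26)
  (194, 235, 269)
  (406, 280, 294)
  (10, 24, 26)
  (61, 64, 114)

2

(168,160,232): 160²+168² = 53824 = 232² → right
(17,18,26): 17²+18² = 613 < 676 = 26² → obtuse
(194,235,269): 194²+235² = 92861 > 72361 = 269² → acute
(406,280,294): 280²+294² = 164836 = 406² → right
(10,24,26): 10²+24² = 676 = 26² → right
(61,64,114): 61²+64² = 7817 < 12996 = 114² → obtuse
2 of the 6 are obtuse.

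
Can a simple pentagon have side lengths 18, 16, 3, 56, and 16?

For a pentagon, each side must be shorter than the sum of the others.
Here the longest side is 56, but the remaining 4 sides sum to only 53.

No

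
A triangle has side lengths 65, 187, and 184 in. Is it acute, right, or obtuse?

acute

Compare the square of the longest side to the sum of squares of the other two: 65² + 184² = 38081 > 34969 = 187².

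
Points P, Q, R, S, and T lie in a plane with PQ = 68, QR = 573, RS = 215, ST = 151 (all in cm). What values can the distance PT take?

139 ≤ PT ≤ 1007 cm

The maximum is all hops collinear in one direction: 68 + 573 + 215 + 151 = 1007.
The longest hop is 573; the others sum to 434. Folding the others back against it leaves at least 573 − 434 = 139.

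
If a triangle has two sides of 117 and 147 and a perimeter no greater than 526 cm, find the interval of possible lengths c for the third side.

30 < c ≤ 262 cm

Triangle inequality alone gives 30 < c < 264.
The perimeter condition gives c ≤ 526 − 117 − 147 = 262.
Intersecting the two: 30 < c ≤ 262.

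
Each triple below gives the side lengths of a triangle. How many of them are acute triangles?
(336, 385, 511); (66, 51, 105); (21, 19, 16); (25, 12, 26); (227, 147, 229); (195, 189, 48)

3

(336,385,511): 336²+385² = 261121 = 511² → right
(66,51,105): 51²+66² = 6957 < 11025 = 105² → obtuse
(21,19,16): 16²+19² = 617 > 441 = 21² → acute
(25,12,26): 12²+25² = 769 > 676 = 26² → acute
(227,147,229): 147²+227² = 73138 > 52441 = 229² → acute
(195,189,48): 48²+189² = 38025 = 195² → right
3 of the 6 are acute.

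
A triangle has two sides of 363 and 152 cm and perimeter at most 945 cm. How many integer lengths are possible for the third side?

Triangle inequality: 211 < x < 515. Perimeter ≤ 945 gives x ≤ 945 − 363 − 152 = 430.
So 211 < x ≤ 430; integers 212 through 430: 219 values.

219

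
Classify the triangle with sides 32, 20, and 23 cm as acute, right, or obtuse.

obtuse

Compare the square of the longest side to the sum of squares of the other two: 20² + 23² = 929 < 1024 = 32².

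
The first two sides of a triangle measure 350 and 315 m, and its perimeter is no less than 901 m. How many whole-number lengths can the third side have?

Triangle inequality: 35 < x < 665. Perimeter ≥ 901 gives x ≥ 901 − 350 − 315 = 236.
So 236 ≤ x < 665; integers 236 through 664: 429 values.

429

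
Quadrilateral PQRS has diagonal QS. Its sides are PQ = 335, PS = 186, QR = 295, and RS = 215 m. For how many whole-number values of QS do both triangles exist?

360

From triangle PQS: 149 < QS < 521.
From triangle RQS: 80 < QS < 510.
Intersection: 149 < QS < 510, so integers 150 through 509: 360 values.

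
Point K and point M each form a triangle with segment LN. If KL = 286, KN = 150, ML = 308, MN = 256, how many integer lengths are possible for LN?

299

From triangle KLN: 136 < LN < 436.
From triangle MLN: 52 < LN < 564.
Intersection: 136 < LN < 436, so integers 137 through 435: 299 values.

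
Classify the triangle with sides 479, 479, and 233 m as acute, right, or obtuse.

Compare the square of the longest side to the sum of squares of the other two: 233² + 479² = 283730 > 229441 = 479².

acute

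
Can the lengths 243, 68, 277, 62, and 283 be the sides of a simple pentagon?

Yes

A pentagon exists iff every side is shorter than the sum of the others — equivalently, the longest side is less than the sum of the rest.
Longest side 283 < 650 (sum of the remaining 4), so yes.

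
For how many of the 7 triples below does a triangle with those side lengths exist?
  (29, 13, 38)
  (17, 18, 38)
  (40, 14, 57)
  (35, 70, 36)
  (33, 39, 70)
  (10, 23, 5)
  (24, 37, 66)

3

(13,29,38): 13+29 > 38 → valid
(17,18,38): 17+18 ≤ 38 → not valid
(14,40,57): 14+40 ≤ 57 → not valid
(35,36,70): 35+36 > 70 → valid
(33,39,70): 33+39 > 70 → valid
(5,10,23): 5+10 ≤ 23 → not valid
(24,37,66): 24+37 ≤ 66 → not valid
3 of the 7 triples form a triangle.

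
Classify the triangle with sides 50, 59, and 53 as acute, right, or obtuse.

Compare the square of the longest side to the sum of squares of the other two: 50² + 53² = 5309 > 3481 = 59².

acute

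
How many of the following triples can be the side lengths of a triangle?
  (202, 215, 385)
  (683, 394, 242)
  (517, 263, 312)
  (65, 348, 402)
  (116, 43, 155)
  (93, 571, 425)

(202,215,385): 202+215 > 385 → valid
(242,394,683): 242+394 ≤ 683 → not valid
(263,312,517): 263+312 > 517 → valid
(65,348,402): 65+348 > 402 → valid
(43,116,155): 43+116 > 155 → valid
(93,425,571): 93+425 ≤ 571 → not valid
4 of the 6 triples form a triangle.

4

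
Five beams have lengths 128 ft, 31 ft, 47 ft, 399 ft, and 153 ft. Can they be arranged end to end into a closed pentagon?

For a pentagon, each side must be shorter than the sum of the others.
Here the longest side is 399, but the remaining 4 sides sum to only 359.

No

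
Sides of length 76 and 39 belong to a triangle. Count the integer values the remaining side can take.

The third side lies in the open interval (37, 115).
Integers from 38 to 114 inclusive: 114 − 38 + 1 = 77.

77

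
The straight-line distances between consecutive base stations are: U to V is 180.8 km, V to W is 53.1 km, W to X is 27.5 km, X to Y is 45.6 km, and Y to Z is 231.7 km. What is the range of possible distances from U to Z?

0 ≤ UZ ≤ 538.7 km

The maximum is all hops collinear in one direction: 180.8 + 53.1 + 27.5 + 45.6 + 231.7 = 538.7.
The longest hop is 231.7; the others sum to 307.0. Since 231.7 ≤ 307.0, the path can fold back on itself completely, so the minimum distance is 0.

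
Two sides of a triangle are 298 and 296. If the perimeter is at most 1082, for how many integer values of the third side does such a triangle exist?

486

Triangle inequality: 2 < x < 594. Perimeter ≤ 1082 gives x ≤ 1082 − 298 − 296 = 488.
So 2 < x ≤ 488; integers 3 through 488: 486 values.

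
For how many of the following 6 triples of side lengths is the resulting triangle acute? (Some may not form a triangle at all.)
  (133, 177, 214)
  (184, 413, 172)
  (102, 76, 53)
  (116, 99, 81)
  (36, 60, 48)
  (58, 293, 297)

(133,177,214): 133²+177² = 49018 > 45796 = 214² → acute
(184,413,172): 172+184 ≤ 413, not a triangle
(102,76,53): 53²+76² = 8585 < 10404 = 102² → obtuse
(116,99,81): 81²+99² = 16362 > 13456 = 116² → acute
(36,60,48): 36²+48² = 3600 = 60² → right
(58,293,297): 58²+293² = 89213 > 88209 = 297² → acute
3 of the 6 are acute.

3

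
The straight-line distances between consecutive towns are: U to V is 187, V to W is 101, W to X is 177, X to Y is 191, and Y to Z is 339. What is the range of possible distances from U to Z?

0 ≤ UZ ≤ 995

The maximum is all hops collinear in one direction: 187 + 101 + 177 + 191 + 339 = 995.
The longest hop is 339; the others sum to 656. Since 339 ≤ 656, the path can fold back on itself completely, so the minimum distance is 0.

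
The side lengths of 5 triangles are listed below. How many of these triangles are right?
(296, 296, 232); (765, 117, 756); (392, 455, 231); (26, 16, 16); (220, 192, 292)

(296,296,232): 232²+296² = 141440 > 87616 = 296² → acute
(765,117,756): 117²+756² = 585225 = 765² → right
(392,455,231): 231²+392² = 207025 = 455² → right
(26,16,16): 16²+16² = 512 < 676 = 26² → obtuse
(220,192,292): 192²+220² = 85264 = 292² → right
3 of the 5 are right.

3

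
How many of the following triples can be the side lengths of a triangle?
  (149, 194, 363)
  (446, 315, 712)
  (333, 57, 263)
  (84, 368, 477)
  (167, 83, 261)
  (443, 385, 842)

(149,194,363): 149+194 ≤ 363 → not valid
(315,446,712): 315+446 > 712 → valid
(57,263,333): 57+263 ≤ 333 → not valid
(84,368,477): 84+368 ≤ 477 → not valid
(83,167,261): 83+167 ≤ 261 → not valid
(385,443,842): 385+443 ≤ 842 → not valid
1 of the 6 triples forms a triangle.

1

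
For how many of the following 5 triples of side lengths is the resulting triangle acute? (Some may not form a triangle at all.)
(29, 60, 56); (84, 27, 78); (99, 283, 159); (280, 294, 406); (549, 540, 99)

1

(29,60,56): 29²+56² = 3977 > 3600 = 60² → acute
(84,27,78): 27²+78² = 6813 < 7056 = 84² → obtuse
(99,283,159): 99+159 ≤ 283, not a triangle
(280,294,406): 280²+294² = 164836 = 406² → right
(549,540,99): 99²+540² = 301401 = 549² → right
1 of the 5 is acute.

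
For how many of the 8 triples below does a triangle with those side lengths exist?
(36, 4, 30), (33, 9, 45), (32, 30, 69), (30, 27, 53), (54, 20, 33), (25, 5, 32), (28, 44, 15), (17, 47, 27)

(4,30,36): 4+30 ≤ 36 → not valid
(9,33,45): 9+33 ≤ 45 → not valid
(30,32,69): 30+32 ≤ 69 → not valid
(27,30,53): 27+30 > 53 → valid
(20,33,54): 20+33 ≤ 54 → not valid
(5,25,32): 5+25 ≤ 32 → not valid
(15,28,44): 15+28 ≤ 44 → not valid
(17,27,47): 17+27 ≤ 47 → not valid
1 of the 8 triples forms a triangle.

1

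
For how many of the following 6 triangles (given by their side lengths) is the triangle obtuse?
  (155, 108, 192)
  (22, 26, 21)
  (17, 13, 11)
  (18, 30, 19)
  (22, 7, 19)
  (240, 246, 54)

(155,108,192): 108²+155² = 35689 < 36864 = 192² → obtuse
(22,26,21): 21²+22² = 925 > 676 = 26² → acute
(17,13,11): 11²+13² = 290 > 289 = 17² → acute
(18,30,19): 18²+19² = 685 < 900 = 30² → obtuse
(22,7,19): 7²+19² = 410 < 484 = 22² → obtuse
(240,246,54): 54²+240² = 60516 = 246² → right
3 of the 6 are obtuse.

3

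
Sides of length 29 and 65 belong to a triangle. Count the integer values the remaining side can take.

57

The third side lies in the open interval (36, 94).
Integers from 37 to 93 inclusive: 93 − 37 + 1 = 57.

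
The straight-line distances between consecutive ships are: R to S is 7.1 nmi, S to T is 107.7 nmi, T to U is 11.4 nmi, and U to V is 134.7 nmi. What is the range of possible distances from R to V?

The maximum is all hops collinear in one direction: 7.1 + 107.7 + 11.4 + 134.7 = 260.9.
The longest hop is 134.7; the others sum to 126.2. Folding the others back against it leaves at least 134.7 − 126.2 = 8.5.

8.5 ≤ RV ≤ 260.9 nmi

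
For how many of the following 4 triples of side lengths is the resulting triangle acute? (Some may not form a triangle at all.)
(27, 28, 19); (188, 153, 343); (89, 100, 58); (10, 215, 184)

2

(27,28,19): 19²+27² = 1090 > 784 = 28² → acute
(188,153,343): 153+188 ≤ 343, not a triangle
(89,100,58): 58²+89² = 11285 > 10000 = 100² → acute
(10,215,184): 10+184 ≤ 215, not a triangle
2 of the 4 are acute.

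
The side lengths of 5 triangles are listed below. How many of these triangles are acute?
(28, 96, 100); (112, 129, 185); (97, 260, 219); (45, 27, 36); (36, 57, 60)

(28,96,100): 28²+96² = 10000 = 100² → right
(112,129,185): 112²+129² = 29185 < 34225 = 185² → obtuse
(97,260,219): 97²+219² = 57370 < 67600 = 260² → obtuse
(45,27,36): 27²+36² = 2025 = 45² → right
(36,57,60): 36²+57² = 4545 > 3600 = 60² → acute
1 of the 5 is acute.

1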